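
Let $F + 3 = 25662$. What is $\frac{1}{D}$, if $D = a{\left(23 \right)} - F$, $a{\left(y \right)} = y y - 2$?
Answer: $- \frac{1}{25132} \approx -3.979 \cdot 10^{-5}$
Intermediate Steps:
$F = 25659$ ($F = -3 + 25662 = 25659$)
$a{\left(y \right)} = -2 + y^{2}$ ($a{\left(y \right)} = y^{2} - 2 = -2 + y^{2}$)
$D = -25132$ ($D = \left(-2 + 23^{2}\right) - 25659 = \left(-2 + 529\right) - 25659 = 527 - 25659 = -25132$)
$\frac{1}{D} = \frac{1}{-25132} = - \frac{1}{25132}$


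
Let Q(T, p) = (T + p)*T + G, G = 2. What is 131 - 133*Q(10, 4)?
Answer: -18755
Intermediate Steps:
Q(T, p) = 2 + T*(T + p) (Q(T, p) = (T + p)*T + 2 = T*(T + p) + 2 = 2 + T*(T + p))
131 - 133*Q(10, 4) = 131 - 133*(2 + 10**2 + 10*4) = 131 - 133*(2 + 100 + 40) = 131 - 133*142 = 131 - 18886 = -18755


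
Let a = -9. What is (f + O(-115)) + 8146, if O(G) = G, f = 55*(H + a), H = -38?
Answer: 5446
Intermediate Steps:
f = -2585 (f = 55*(-38 - 9) = 55*(-47) = -2585)
(f + O(-115)) + 8146 = (-2585 - 115) + 8146 = -2700 + 8146 = 5446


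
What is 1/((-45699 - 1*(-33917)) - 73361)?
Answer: -1/85143 ≈ -1.1745e-5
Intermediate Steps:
1/((-45699 - 1*(-33917)) - 73361) = 1/((-45699 + 33917) - 73361) = 1/(-11782 - 73361) = 1/(-85143) = -1/85143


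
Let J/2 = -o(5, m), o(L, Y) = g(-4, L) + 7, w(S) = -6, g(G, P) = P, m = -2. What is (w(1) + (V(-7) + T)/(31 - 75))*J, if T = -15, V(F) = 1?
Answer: 1500/11 ≈ 136.36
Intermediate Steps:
o(L, Y) = 7 + L (o(L, Y) = L + 7 = 7 + L)
J = -24 (J = 2*(-(7 + 5)) = 2*(-1*12) = 2*(-12) = -24)
(w(1) + (V(-7) + T)/(31 - 75))*J = (-6 + (1 - 15)/(31 - 75))*(-24) = (-6 - 14/(-44))*(-24) = (-6 - 14*(-1/44))*(-24) = (-6 + 7/22)*(-24) = -125/22*(-24) = 1500/11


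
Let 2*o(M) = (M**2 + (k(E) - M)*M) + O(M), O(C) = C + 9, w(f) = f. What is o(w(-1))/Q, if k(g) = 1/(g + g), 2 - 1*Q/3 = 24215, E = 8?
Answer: -127/2324448 ≈ -5.4637e-5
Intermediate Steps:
Q = -72639 (Q = 6 - 3*24215 = 6 - 72645 = -72639)
O(C) = 9 + C
k(g) = 1/(2*g)
o(M) = 9/2 + M/2 + M**2/2 + M*(1/16 - M)/2 (o(M) = ((M**2 + ((1/2)/8 - M)*M) + (9 + M))/2 = ((M**2 + ((1/2)*(1/8) - M)*M) + (9 + M))/2 = ((M**2 + (1/16 - M)*M) + (9 + M))/2 = ((M**2 + M*(1/16 - M)) + (9 + M))/2 = (9 + M + M**2 + M*(1/16 - M))/2 = 9/2 + M/2 + M**2/2 + M*(1/16 - M)/2)
o(w(-1))/Q = (9/2 + (17/32)*(-1))/(-72639) = (9/2 - 17/32)*(-1/72639) = (127/32)*(-1/72639) = -127/2324448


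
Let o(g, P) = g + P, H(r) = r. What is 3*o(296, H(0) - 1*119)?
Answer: 531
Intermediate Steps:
o(g, P) = P + g
3*o(296, H(0) - 1*119) = 3*((0 - 1*119) + 296) = 3*((0 - 119) + 296) = 3*(-119 + 296) = 3*177 = 531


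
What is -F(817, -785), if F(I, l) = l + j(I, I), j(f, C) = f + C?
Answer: -849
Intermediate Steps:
j(f, C) = C + f
F(I, l) = l + 2*I (F(I, l) = l + (I + I) = l + 2*I)
-F(817, -785) = -(-785 + 2*817) = -(-785 + 1634) = -1*849 = -849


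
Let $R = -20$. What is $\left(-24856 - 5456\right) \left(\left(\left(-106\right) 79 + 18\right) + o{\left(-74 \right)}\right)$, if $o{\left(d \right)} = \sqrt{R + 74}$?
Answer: $253287072 - 90936 \sqrt{6} \approx 2.5306 \cdot 10^{8}$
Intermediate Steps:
$o{\left(d \right)} = 3 \sqrt{6}$ ($o{\left(d \right)} = \sqrt{-20 + 74} = \sqrt{54} = 3 \sqrt{6}$)
$\left(-24856 - 5456\right) \left(\left(\left(-106\right) 79 + 18\right) + o{\left(-74 \right)}\right) = \left(-24856 - 5456\right) \left(\left(\left(-106\right) 79 + 18\right) + 3 \sqrt{6}\right) = - 30312 \left(\left(-8374 + 18\right) + 3 \sqrt{6}\right) = - 30312 \left(-8356 + 3 \sqrt{6}\right) = 253287072 - 90936 \sqrt{6}$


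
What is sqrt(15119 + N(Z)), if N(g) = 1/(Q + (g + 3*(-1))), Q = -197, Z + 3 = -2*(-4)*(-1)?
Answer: 2*sqrt(168278197)/211 ≈ 122.96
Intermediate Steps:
Z = -11 (Z = -3 - 2*(-4)*(-1) = -3 + 8*(-1) = -3 - 8 = -11)
N(g) = 1/(-200 + g) (N(g) = 1/(-197 + (g + 3*(-1))) = 1/(-197 + (g - 3)) = 1/(-197 + (-3 + g)) = 1/(-200 + g))
sqrt(15119 + N(Z)) = sqrt(15119 + 1/(-200 - 11)) = sqrt(15119 + 1/(-211)) = sqrt(15119 - 1/211) = sqrt(3190108/211) = 2*sqrt(168278197)/211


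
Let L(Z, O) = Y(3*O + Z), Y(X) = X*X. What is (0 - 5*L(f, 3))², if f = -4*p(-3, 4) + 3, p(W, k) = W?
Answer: 8294400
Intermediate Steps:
Y(X) = X²
f = 15 (f = -4*(-3) + 3 = 12 + 3 = 15)
L(Z, O) = (Z + 3*O)² (L(Z, O) = (3*O + Z)² = (Z + 3*O)²)
(0 - 5*L(f, 3))² = (0 - 5*(15 + 3*3)²)² = (0 - 5*(15 + 9)²)² = (0 - 5*24²)² = (0 - 5*576)² = (0 - 2880)² = (-2880)² = 8294400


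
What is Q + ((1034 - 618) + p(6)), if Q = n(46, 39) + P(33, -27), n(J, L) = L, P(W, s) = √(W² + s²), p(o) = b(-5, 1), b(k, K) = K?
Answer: 456 + 3*√202 ≈ 498.64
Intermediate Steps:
p(o) = 1
Q = 39 + 3*√202 (Q = 39 + √(33² + (-27)²) = 39 + √(1089 + 729) = 39 + √1818 = 39 + 3*√202 ≈ 81.638)
Q + ((1034 - 618) + p(6)) = (39 + 3*√202) + ((1034 - 618) + 1) = (39 + 3*√202) + (416 + 1) = (39 + 3*√202) + 417 = 456 + 3*√202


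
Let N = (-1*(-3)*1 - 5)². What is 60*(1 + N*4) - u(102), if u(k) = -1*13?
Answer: 1033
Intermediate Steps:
N = 4 (N = (3*1 - 5)² = (3 - 5)² = (-2)² = 4)
u(k) = -13
60*(1 + N*4) - u(102) = 60*(1 + 4*4) - 1*(-13) = 60*(1 + 16) + 13 = 60*17 + 13 = 1020 + 13 = 1033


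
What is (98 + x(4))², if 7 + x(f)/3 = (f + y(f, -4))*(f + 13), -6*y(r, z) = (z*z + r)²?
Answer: 9728161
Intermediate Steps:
y(r, z) = -(r + z²)²/6 (y(r, z) = -(z*z + r)²/6 = -(z² + r)²/6 = -(r + z²)²/6)
x(f) = -21 + 3*(13 + f)*(f - (16 + f)²/6) (x(f) = -21 + 3*((f - (f + (-4)²)²/6)*(f + 13)) = -21 + 3*((f - (f + 16)²/6)*(13 + f)) = -21 + 3*((f - (16 + f)²/6)*(13 + f)) = -21 + 3*((13 + f)*(f - (16 + f)²/6)) = -21 + 3*(13 + f)*(f - (16 + f)²/6))
(98 + x(4))² = (98 + (-1685 - 297*4 - 39/2*4² - ½*4³))² = (98 + (-1685 - 1188 - 39/2*16 - ½*64))² = (98 + (-1685 - 1188 - 312 - 32))² = (98 - 3217)² = (-3119)² = 9728161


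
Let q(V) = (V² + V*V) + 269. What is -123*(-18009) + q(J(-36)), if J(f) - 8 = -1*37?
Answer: 2217058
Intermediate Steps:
J(f) = -29 (J(f) = 8 - 1*37 = 8 - 37 = -29)
q(V) = 269 + 2*V² (q(V) = (V² + V²) + 269 = 2*V² + 269 = 269 + 2*V²)
-123*(-18009) + q(J(-36)) = -123*(-18009) + (269 + 2*(-29)²) = 2215107 + (269 + 2*841) = 2215107 + (269 + 1682) = 2215107 + 1951 = 2217058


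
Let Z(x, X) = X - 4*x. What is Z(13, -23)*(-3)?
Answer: 225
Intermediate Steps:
Z(13, -23)*(-3) = (-23 - 4*13)*(-3) = (-23 - 52)*(-3) = -75*(-3) = 225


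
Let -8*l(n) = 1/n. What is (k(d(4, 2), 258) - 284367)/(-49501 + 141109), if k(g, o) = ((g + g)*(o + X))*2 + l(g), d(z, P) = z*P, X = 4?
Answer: -17662913/5862912 ≈ -3.0127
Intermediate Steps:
l(n) = -1/(8*n)
d(z, P) = P*z
k(g, o) = -1/(8*g) + 4*g*(4 + o) (k(g, o) = ((g + g)*(o + 4))*2 - 1/(8*g) = ((2*g)*(4 + o))*2 - 1/(8*g) = (2*g*(4 + o))*2 - 1/(8*g) = 4*g*(4 + o) - 1/(8*g) = -1/(8*g) + 4*g*(4 + o))
(k(d(4, 2), 258) - 284367)/(-49501 + 141109) = ((-1 + 32*(2*4)²*(4 + 258))/(8*((2*4))) - 284367)/(-49501 + 141109) = ((⅛)*(-1 + 32*8²*262)/8 - 284367)/91608 = ((⅛)*(⅛)*(-1 + 32*64*262) - 284367)*(1/91608) = ((⅛)*(⅛)*(-1 + 536576) - 284367)*(1/91608) = ((⅛)*(⅛)*536575 - 284367)*(1/91608) = (536575/64 - 284367)*(1/91608) = -17662913/64*1/91608 = -17662913/5862912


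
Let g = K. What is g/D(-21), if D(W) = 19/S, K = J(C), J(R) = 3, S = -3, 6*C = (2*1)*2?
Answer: -9/19 ≈ -0.47368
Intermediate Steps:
C = ⅔ (C = ((2*1)*2)/6 = (2*2)/6 = (⅙)*4 = ⅔ ≈ 0.66667)
K = 3
D(W) = -19/3 (D(W) = 19/(-3) = 19*(-⅓) = -19/3)
g = 3
g/D(-21) = 3/(-19/3) = 3*(-3/19) = -9/19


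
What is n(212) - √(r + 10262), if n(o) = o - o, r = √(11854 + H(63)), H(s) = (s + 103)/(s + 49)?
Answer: -√(2011352 + 7*√9294698)/14 ≈ -101.84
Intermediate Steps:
H(s) = (103 + s)/(49 + s)
r = √9294698/28 (r = √(11854 + (103 + 63)/(49 + 63)) = √(11854 + 166/112) = √(11854 + (1/112)*166) = √(11854 + 83/56) = √(663907/56) = √9294698/28 ≈ 108.88)
n(o) = 0
n(212) - √(r + 10262) = 0 - √(√9294698/28 + 10262) = 0 - √(10262 + √9294698/28) = -√(10262 + √9294698/28)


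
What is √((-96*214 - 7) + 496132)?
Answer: √475581 ≈ 689.62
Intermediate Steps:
√((-96*214 - 7) + 496132) = √((-20544 - 7) + 496132) = √(-20551 + 496132) = √475581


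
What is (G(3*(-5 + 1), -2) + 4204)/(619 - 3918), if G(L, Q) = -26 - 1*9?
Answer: -4169/3299 ≈ -1.2637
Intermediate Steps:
G(L, Q) = -35 (G(L, Q) = -26 - 9 = -35)
(G(3*(-5 + 1), -2) + 4204)/(619 - 3918) = (-35 + 4204)/(619 - 3918) = 4169/(-3299) = 4169*(-1/3299) = -4169/3299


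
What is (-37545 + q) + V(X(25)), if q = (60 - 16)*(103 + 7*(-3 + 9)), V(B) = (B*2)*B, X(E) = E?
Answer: -29915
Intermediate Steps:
V(B) = 2*B**2 (V(B) = (2*B)*B = 2*B**2)
q = 6380 (q = 44*(103 + 7*6) = 44*(103 + 42) = 44*145 = 6380)
(-37545 + q) + V(X(25)) = (-37545 + 6380) + 2*25**2 = -31165 + 2*625 = -31165 + 1250 = -29915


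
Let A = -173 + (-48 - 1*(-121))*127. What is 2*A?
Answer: 18196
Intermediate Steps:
A = 9098 (A = -173 + (-48 + 121)*127 = -173 + 73*127 = -173 + 9271 = 9098)
2*A = 2*9098 = 18196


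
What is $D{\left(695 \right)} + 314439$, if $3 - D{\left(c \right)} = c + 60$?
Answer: $313687$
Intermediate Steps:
$D{\left(c \right)} = -57 - c$ ($D{\left(c \right)} = 3 - \left(c + 60\right) = 3 - \left(60 + c\right) = -57 - c$)
$D{\left(695 \right)} + 314439 = \left(-57 - 695\right) + 314439 = -752 + 314439 = 313687$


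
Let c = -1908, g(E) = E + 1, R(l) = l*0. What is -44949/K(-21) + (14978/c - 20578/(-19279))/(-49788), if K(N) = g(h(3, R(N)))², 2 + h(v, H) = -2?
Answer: -4573356660713069/915709160808 ≈ -4994.3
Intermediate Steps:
R(l) = 0
h(v, H) = -4 (h(v, H) = -2 - 2 = -4)
g(E) = 1 + E
K(N) = 9 (K(N) = (1 - 4)² = (-3)² = 9)
-44949/K(-21) + (14978/c - 20578/(-19279))/(-49788) = -44949/9 + (14978/(-1908) - 20578/(-19279))/(-49788) = -44949*⅑ + (14978*(-1/1908) - 20578*(-1/19279))*(-1/49788) = -14983/3 + (-7489/954 + 20578/19279)*(-1/49788) = -14983/3 - 124749019/18392166*(-1/49788) = -14983/3 + 124749019/915709160808 = -4573356660713069/915709160808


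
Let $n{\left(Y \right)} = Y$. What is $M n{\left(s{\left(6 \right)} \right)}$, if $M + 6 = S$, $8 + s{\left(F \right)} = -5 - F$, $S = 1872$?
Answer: $-35454$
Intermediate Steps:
$s{\left(F \right)} = -13 - F$ ($s{\left(F \right)} = -8 - \left(5 + F\right) = -13 - F$)
$M = 1866$ ($M = -6 + 1872 = 1866$)
$M n{\left(s{\left(6 \right)} \right)} = 1866 \left(-13 - 6\right) = 1866 \left(-19\right) = -35454$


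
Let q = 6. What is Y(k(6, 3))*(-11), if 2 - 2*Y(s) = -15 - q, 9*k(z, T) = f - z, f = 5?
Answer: -253/2 ≈ -126.50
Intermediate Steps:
k(z, T) = 5/9 - z/9 (k(z, T) = (5 - z)/9 = 5/9 - z/9)
Y(s) = 23/2 (Y(s) = 1 - (-15 - 1*6)/2 = 1 - (-15 - 6)/2 = 1 - 1/2*(-21) = 1 + 21/2 = 23/2)
Y(k(6, 3))*(-11) = (23/2)*(-11) = -253/2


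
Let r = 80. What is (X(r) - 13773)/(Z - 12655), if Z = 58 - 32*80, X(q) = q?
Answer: 13693/15157 ≈ 0.90341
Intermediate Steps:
Z = -2502 (Z = 58 - 2560 = -2502)
(X(r) - 13773)/(Z - 12655) = (80 - 13773)/(-2502 - 12655) = -13693/(-15157) = -13693*(-1/15157) = 13693/15157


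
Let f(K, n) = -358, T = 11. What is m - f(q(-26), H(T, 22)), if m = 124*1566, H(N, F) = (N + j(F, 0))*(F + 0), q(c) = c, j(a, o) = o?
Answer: 194542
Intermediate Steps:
H(N, F) = F*N (H(N, F) = (N + 0)*(F + 0) = N*F = F*N)
m = 194184
m - f(q(-26), H(T, 22)) = 194184 - 1*(-358) = 194184 + 358 = 194542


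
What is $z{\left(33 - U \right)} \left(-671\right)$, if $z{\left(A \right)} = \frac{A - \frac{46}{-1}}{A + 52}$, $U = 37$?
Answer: $- \frac{4697}{8} \approx -587.13$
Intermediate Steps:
$z{\left(A \right)} = \frac{46 + A}{52 + A}$ ($z{\left(A \right)} = \frac{A - -46}{52 + A} = \frac{A + 46}{52 + A} = \frac{46 + A}{52 + A}$)
$z{\left(33 - U \right)} \left(-671\right) = \frac{46 + \left(33 - 37\right)}{52 + \left(33 - 37\right)} \left(-671\right) = \frac{46 - 4}{52 - 4} \left(-671\right) = \frac{1}{48} \cdot 42 \left(-671\right) = \frac{7}{8} \left(-671\right) = - \frac{4697}{8}$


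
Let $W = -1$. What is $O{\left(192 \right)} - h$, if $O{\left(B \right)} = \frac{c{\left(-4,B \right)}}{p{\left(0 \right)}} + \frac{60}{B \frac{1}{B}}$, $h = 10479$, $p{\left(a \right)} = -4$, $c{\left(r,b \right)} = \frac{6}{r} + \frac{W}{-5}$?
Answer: $- \frac{416747}{40} \approx -10419.0$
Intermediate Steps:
$c{\left(r,b \right)} = \frac{1}{5} + \frac{6}{r}$ ($c{\left(r,b \right)} = \frac{6}{r} - \frac{1}{-5} = \frac{6}{r} - - \frac{1}{5} = \frac{6}{r} + \frac{1}{5} = \frac{1}{5} + \frac{6}{r}$)
$O{\left(B \right)} = \frac{2413}{40}$ ($O{\left(B \right)} = \frac{\frac{1}{5} \frac{1}{-4} \left(30 - 4\right)}{-4} + \frac{60}{B \frac{1}{B}} = \frac{1}{5} \left(- \frac{1}{4}\right) 26 \left(- \frac{1}{4}\right) + \frac{60}{1} = \left(- \frac{13}{10}\right) \left(- \frac{1}{4}\right) + 60 \cdot 1 = \frac{13}{40} + 60 = \frac{2413}{40}$)
$O{\left(192 \right)} - h = \frac{2413}{40} - 10479 = - \frac{416747}{40}$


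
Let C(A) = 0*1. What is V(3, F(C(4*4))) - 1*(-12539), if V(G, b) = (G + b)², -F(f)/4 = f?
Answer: 12548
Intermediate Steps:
C(A) = 0
F(f) = -4*f
V(3, F(C(4*4))) - 1*(-12539) = (3 - 4*0)² - 1*(-12539) = (3 + 0)² + 12539 = 3² + 12539 = 9 + 12539 = 12548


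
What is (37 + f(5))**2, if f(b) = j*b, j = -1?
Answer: 1024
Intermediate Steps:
f(b) = -b
(37 + f(5))**2 = (37 - 1*5)**2 = (37 - 5)**2 = 32**2 = 1024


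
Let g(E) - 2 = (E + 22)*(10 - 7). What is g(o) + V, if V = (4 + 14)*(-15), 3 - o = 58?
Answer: -367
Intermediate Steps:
o = -55 (o = 3 - 1*58 = 3 - 58 = -55)
g(E) = 68 + 3*E (g(E) = 2 + (E + 22)*(10 - 7) = 2 + (22 + E)*3 = 2 + (66 + 3*E) = 68 + 3*E)
V = -270 (V = 18*(-15) = -270)
g(o) + V = (68 + 3*(-55)) - 270 = (68 - 165) - 270 = -97 - 270 = -367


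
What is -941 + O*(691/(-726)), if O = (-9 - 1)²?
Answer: -376133/363 ≈ -1036.2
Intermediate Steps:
O = 100 (O = (-10)² = 100)
-941 + O*(691/(-726)) = -941 + 100*(691/(-726)) = -941 + 100*(691*(-1/726)) = -941 + 100*(-691/726) = -941 - 34550/363 = -376133/363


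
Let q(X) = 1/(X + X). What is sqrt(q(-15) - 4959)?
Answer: I*sqrt(4463130)/30 ≈ 70.42*I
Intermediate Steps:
q(X) = 1/(2*X)
sqrt(q(-15) - 4959) = sqrt((1/2)/(-15) - 4959) = sqrt((1/2)*(-1/15) - 4959) = sqrt(-1/30 - 4959) = sqrt(-148771/30) = I*sqrt(4463130)/30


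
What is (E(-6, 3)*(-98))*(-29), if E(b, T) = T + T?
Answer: 17052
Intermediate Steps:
E(b, T) = 2*T
(E(-6, 3)*(-98))*(-29) = ((2*3)*(-98))*(-29) = (6*(-98))*(-29) = -588*(-29) = 17052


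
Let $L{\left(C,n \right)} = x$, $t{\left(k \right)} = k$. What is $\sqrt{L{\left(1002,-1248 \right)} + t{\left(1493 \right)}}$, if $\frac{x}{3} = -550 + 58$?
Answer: $\sqrt{17} \approx 4.1231$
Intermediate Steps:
$x = -1476$ ($x = 3 \left(-550 + 58\right) = 3 \left(-492\right) = -1476$)
$L{\left(C,n \right)} = -1476$
$\sqrt{L{\left(1002,-1248 \right)} + t{\left(1493 \right)}} = \sqrt{-1476 + 1493} = \sqrt{17}$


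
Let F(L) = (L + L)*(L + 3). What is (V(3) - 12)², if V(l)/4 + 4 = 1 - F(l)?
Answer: 28224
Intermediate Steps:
F(L) = 2*L*(3 + L) (F(L) = (2*L)*(3 + L) = 2*L*(3 + L))
V(l) = -12 - 8*l*(3 + l) (V(l) = -16 + 4*(1 - 2*l*(3 + l)) = -16 + (4 - 8*l*(3 + l)) = -12 - 8*l*(3 + l))
(V(3) - 12)² = ((-12 - 8*3*(3 + 3)) - 12)² = ((-12 - 8*3*6) - 12)² = ((-12 - 144) - 12)² = (-156 - 12)² = (-168)² = 28224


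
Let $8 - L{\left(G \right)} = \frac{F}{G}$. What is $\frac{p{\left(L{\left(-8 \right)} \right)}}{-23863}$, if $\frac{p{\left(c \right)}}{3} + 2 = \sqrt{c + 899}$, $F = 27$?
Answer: $\frac{6}{23863} - \frac{3 \sqrt{14566}}{95452} \approx -0.0035418$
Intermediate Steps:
$L{\left(G \right)} = 8 - \frac{27}{G}$
$p{\left(c \right)} = -6 + 3 \sqrt{899 + c}$ ($p{\left(c \right)} = -6 + 3 \sqrt{c + 899} = -6 + 3 \sqrt{899 + c}$)
$\frac{p{\left(L{\left(-8 \right)} \right)}}{-23863} = \frac{-6 + 3 \sqrt{899 + \left(8 - \frac{27}{-8}\right)}}{-23863} = \left(-6 + 3 \sqrt{899 + \left(8 - - \frac{27}{8}\right)}\right) \left(- \frac{1}{23863}\right) = \left(-6 + 3 \sqrt{899 + \left(8 + \frac{27}{8}\right)}\right) \left(- \frac{1}{23863}\right) = \left(-6 + 3 \sqrt{899 + \frac{91}{8}}\right) \left(- \frac{1}{23863}\right) = \left(-6 + 3 \sqrt{\frac{7283}{8}}\right) \left(- \frac{1}{23863}\right) = \left(-6 + 3 \frac{\sqrt{14566}}{4}\right) \left(- \frac{1}{23863}\right) = \left(-6 + \frac{3 \sqrt{14566}}{4}\right) \left(- \frac{1}{23863}\right) = \frac{6}{23863} - \frac{3 \sqrt{14566}}{95452}$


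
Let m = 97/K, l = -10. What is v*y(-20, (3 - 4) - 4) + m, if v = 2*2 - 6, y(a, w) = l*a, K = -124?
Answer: -49697/124 ≈ -400.78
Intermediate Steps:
y(a, w) = -10*a
v = -2 (v = 4 - 6 = -2)
m = -97/124 (m = 97/(-124) = 97*(-1/124) = -97/124 ≈ -0.78226)
v*y(-20, (3 - 4) - 4) + m = -(-20)*(-20) - 97/124 = -2*200 - 97/124 = -400 - 97/124 = -49697/124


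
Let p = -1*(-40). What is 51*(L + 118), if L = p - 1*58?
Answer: 5100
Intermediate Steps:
p = 40
L = -18 (L = 40 - 1*58 = 40 - 58 = -18)
51*(L + 118) = 51*(-18 + 118) = 51*100 = 5100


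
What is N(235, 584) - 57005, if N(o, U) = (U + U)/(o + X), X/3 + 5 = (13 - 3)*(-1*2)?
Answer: -569977/10 ≈ -56998.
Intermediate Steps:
X = -75 (X = -15 + 3*((13 - 3)*(-1*2)) = -15 + 3*(10*(-2)) = -15 + 3*(-20) = -15 - 60 = -75)
N(o, U) = 2*U/(-75 + o) (N(o, U) = (U + U)/(o - 75) = (2*U)/(-75 + o) = 2*U/(-75 + o))
N(235, 584) - 57005 = 2*584/(-75 + 235) - 57005 = 2*584/160 - 57005 = 2*584*(1/160) - 57005 = 73/10 - 57005 = -569977/10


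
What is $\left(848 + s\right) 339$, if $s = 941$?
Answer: $606471$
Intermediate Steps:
$\left(848 + s\right) 339 = \left(848 + 941\right) 339 = 1789 \cdot 339 = 606471$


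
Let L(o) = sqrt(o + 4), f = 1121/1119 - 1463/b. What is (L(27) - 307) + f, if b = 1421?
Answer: -69743507/227157 + sqrt(31) ≈ -301.46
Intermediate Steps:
f = -6308/227157 (f = 1121/1119 - 1463/1421 = 1121*(1/1119) - 1463*1/1421 = 1121/1119 - 209/203 = -6308/227157 ≈ -0.027769)
L(o) = sqrt(4 + o)
(L(27) - 307) + f = (sqrt(4 + 27) - 307) - 6308/227157 = (sqrt(31) - 307) - 6308/227157 = (-307 + sqrt(31)) - 6308/227157 = -69743507/227157 + sqrt(31)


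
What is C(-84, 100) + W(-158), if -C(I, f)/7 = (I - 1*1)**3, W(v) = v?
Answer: 4298717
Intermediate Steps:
C(I, f) = -7*(-1 + I)**3 (C(I, f) = -7*(I - 1*1)**3 = -7*(I - 1)**3 = -7*(-1 + I)**3)
C(-84, 100) + W(-158) = -7*(-1 - 84)**3 - 158 = -7*(-85)**3 - 158 = -7*(-614125) - 158 = 4298875 - 158 = 4298717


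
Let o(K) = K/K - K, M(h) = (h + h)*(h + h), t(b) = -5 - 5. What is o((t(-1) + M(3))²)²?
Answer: 455625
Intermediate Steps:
t(b) = -10
M(h) = 4*h² (M(h) = (2*h)*(2*h) = 4*h²)
o(K) = 1 - K
o((t(-1) + M(3))²)² = (1 - (-10 + 4*3²)²)² = (1 - (-10 + 4*9)²)² = (1 - (-10 + 36)²)² = (1 - 1*26²)² = (1 - 1*676)² = (1 - 676)² = (-675)² = 455625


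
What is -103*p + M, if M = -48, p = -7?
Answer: 673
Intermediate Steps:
-103*p + M = -103*(-7) - 48 = 721 - 48 = 673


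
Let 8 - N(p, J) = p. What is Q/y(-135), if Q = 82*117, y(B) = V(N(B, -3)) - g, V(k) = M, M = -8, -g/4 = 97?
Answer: 4797/190 ≈ 25.247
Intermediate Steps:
g = -388 (g = -4*97 = -388)
N(p, J) = 8 - p
V(k) = -8
y(B) = 380 (y(B) = -8 - 1*(-388) = -8 + 388 = 380)
Q = 9594
Q/y(-135) = 9594/380 = 9594*(1/380) = 4797/190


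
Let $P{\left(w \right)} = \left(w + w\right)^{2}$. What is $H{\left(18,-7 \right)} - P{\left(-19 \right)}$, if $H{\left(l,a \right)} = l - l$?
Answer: $-1444$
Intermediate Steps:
$H{\left(l,a \right)} = 0$
$P{\left(w \right)} = 4 w^{2}$ ($P{\left(w \right)} = \left(2 w\right)^{2} = 4 w^{2}$)
$H{\left(18,-7 \right)} - P{\left(-19 \right)} = 0 - 4 \left(-19\right)^{2} = 0 - 4 \cdot 361 = 0 - 1444 = -1444$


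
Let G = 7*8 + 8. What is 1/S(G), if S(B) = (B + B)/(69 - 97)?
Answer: -7/32 ≈ -0.21875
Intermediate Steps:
G = 64 (G = 56 + 8 = 64)
S(B) = -B/14 (S(B) = (2*B)/(-28) = (2*B)*(-1/28) = -B/14)
1/S(G) = 1/(-1/14*64) = 1/(-32/7) = -7/32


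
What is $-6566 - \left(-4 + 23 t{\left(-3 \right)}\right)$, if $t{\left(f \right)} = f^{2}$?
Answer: $-6769$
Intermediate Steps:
$-6566 - \left(-4 + 23 t{\left(-3 \right)}\right) = -6566 - \left(-4 + 23 \left(-3\right)^{2}\right) = -6566 - \left(-4 + 23 \cdot 9\right) = -6566 - \left(-4 + 207\right) = -6566 - 203 = -6769$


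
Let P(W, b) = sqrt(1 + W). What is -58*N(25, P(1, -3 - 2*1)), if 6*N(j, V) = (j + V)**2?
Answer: -6061 - 1450*sqrt(2)/3 ≈ -6744.5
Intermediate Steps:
N(j, V) = (V + j)**2/6 (N(j, V) = (j + V)**2/6 = (V + j)**2/6)
-58*N(25, P(1, -3 - 2*1)) = -29*(sqrt(1 + 1) + 25)**2/3 = -29*(sqrt(2) + 25)**2/3 = -29*(25 + sqrt(2))**2/3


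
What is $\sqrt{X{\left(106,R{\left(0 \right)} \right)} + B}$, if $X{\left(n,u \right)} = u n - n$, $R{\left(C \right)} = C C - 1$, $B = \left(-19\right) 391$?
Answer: $3 i \sqrt{849} \approx 87.413 i$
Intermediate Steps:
$B = -7429$
$R{\left(C \right)} = -1 + C^{2}$ ($R{\left(C \right)} = C^{2} - 1 = -1 + C^{2}$)
$X{\left(n,u \right)} = - n + n u$ ($X{\left(n,u \right)} = n u - n = - n + n u$)
$\sqrt{X{\left(106,R{\left(0 \right)} \right)} + B} = \sqrt{106 \left(-1 - \left(1 - 0^{2}\right)\right) - 7429} = \sqrt{106 \left(-1 + \left(-1 + 0\right)\right) - 7429} = \sqrt{106 \left(-1 - 1\right) - 7429} = \sqrt{106 \left(-2\right) - 7429} = \sqrt{-212 - 7429} = \sqrt{-7641} = 3 i \sqrt{849}$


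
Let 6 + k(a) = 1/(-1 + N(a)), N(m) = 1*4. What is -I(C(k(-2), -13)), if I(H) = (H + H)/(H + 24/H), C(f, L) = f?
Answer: -578/505 ≈ -1.1446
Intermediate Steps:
N(m) = 4
k(a) = -17/3 (k(a) = -6 + 1/(-1 + 4) = -6 + 1/3 = -6 + ⅓ = -17/3)
I(H) = 2*H/(H + 24/H) (I(H) = (2*H)/(H + 24/H) = 2*H/(H + 24/H))
-I(C(k(-2), -13)) = -2*(-17/3)²/(24 + (-17/3)²) = -2*289/(9*(24 + 289/9)) = -2*289/(9*505/9) = -2*289*9/(9*505) = -1*578/505 = -578/505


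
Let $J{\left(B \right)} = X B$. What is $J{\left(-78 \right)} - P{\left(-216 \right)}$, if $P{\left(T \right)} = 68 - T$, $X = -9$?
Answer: $418$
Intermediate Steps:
$J{\left(B \right)} = - 9 B$
$J{\left(-78 \right)} - P{\left(-216 \right)} = \left(-9\right) \left(-78\right) - \left(68 - -216\right) = 702 - \left(68 + 216\right) = 702 - 284 = 418$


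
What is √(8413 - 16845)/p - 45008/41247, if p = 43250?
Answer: -45008/41247 + 2*I*√527/21625 ≈ -1.0912 + 0.0021231*I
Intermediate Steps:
√(8413 - 16845)/p - 45008/41247 = √(8413 - 16845)/43250 - 45008/41247 = √(-8432)*(1/43250) - 45008*1/41247 = (4*I*√527)*(1/43250) - 45008/41247 = 2*I*√527/21625 - 45008/41247 = -45008/41247 + 2*I*√527/21625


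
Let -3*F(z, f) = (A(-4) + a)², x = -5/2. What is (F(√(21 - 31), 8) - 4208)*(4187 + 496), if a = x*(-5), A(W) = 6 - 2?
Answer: -80524185/4 ≈ -2.0131e+7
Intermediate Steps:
A(W) = 4
x = -5/2 (x = -5*½ = -5/2 ≈ -2.5000)
a = 25/2 (a = -5/2*(-5) = 25/2 ≈ 12.500)
F(z, f) = -363/4 (F(z, f) = -(4 + 25/2)²/3 = -(33/2)²/3 = -⅓*1089/4 = -363/4)
(F(√(21 - 31), 8) - 4208)*(4187 + 496) = (-363/4 - 4208)*(4187 + 496) = -17195/4*4683 = -80524185/4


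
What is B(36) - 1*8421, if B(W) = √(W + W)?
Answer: -8421 + 6*√2 ≈ -8412.5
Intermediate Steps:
B(W) = √2*√W (B(W) = √(2*W) = √2*√W)
B(36) - 1*8421 = √2*√36 - 1*8421 = √2*6 - 8421 = 6*√2 - 8421 = -8421 + 6*√2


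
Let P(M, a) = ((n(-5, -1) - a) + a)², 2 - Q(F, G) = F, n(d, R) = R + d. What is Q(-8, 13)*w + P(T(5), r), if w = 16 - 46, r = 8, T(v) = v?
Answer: -264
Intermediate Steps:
Q(F, G) = 2 - F
w = -30
P(M, a) = 36 (P(M, a) = (((-1 - 5) - a) + a)² = ((-6 - a) + a)² = (-6)² = 36)
Q(-8, 13)*w + P(T(5), r) = (2 - 1*(-8))*(-30) + 36 = (2 + 8)*(-30) + 36 = 10*(-30) + 36 = -300 + 36 = -264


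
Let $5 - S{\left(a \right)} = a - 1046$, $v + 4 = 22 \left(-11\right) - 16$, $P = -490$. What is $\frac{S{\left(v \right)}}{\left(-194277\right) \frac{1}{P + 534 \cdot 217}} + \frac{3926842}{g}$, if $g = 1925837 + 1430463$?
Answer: $- \frac{253865735156983}{326025947550} \approx -778.67$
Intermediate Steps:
$v = -262$ ($v = -4 + \left(22 \left(-11\right) - 16\right) = -4 - 258 = -262$)
$S{\left(a \right)} = 1051 - a$ ($S{\left(a \right)} = 5 - \left(a - 1046\right) = 5 - \left(-1046 + a\right) = 1051 - a$)
$g = 3356300$
$\frac{S{\left(v \right)}}{\left(-194277\right) \frac{1}{P + 534 \cdot 217}} + \frac{3926842}{g} = \frac{1051 - -262}{\left(-194277\right) \frac{1}{-490 + 534 \cdot 217}} + \frac{3926842}{3356300} = \frac{1051 + 262}{\left(-194277\right) \frac{1}{-490 + 115878}} + 3926842 \cdot \frac{1}{3356300} = \frac{1313}{\left(-194277\right) \frac{1}{115388}} + \frac{1963421}{1678150} = \frac{1313}{- \frac{194277}{115388}} + \frac{1963421}{1678150} = 1313 \left(- \frac{115388}{194277}\right) + \frac{1963421}{1678150} = - \frac{151504444}{194277} + \frac{1963421}{1678150} = - \frac{253865735156983}{326025947550}$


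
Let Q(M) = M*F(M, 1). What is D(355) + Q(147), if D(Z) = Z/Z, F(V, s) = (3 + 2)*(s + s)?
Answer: 1471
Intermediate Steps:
F(V, s) = 10*s (F(V, s) = 5*(2*s) = 10*s)
D(Z) = 1
Q(M) = 10*M (Q(M) = M*(10*1) = M*10 = 10*M)
D(355) + Q(147) = 1 + 10*147 = 1 + 1470 = 1471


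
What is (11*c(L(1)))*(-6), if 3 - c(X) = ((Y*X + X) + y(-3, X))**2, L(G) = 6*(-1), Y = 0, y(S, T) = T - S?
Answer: 5148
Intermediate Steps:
L(G) = -6
c(X) = 3 - (3 + 2*X)**2 (c(X) = 3 - ((0*X + X) + (X - 1*(-3)))**2 = 3 - ((0 + X) + (X + 3))**2 = 3 - (X + (3 + X))**2 = 3 - (3 + 2*X)**2)
(11*c(L(1)))*(-6) = (11*(3 - (3 + 2*(-6))**2))*(-6) = (11*(3 - (3 - 12)**2))*(-6) = (11*(3 - 1*(-9)**2))*(-6) = (11*(3 - 1*81))*(-6) = (11*(3 - 81))*(-6) = (11*(-78))*(-6) = -858*(-6) = 5148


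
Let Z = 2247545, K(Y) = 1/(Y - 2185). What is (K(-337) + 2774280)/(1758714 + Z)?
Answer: 6996734159/10103785198 ≈ 0.69249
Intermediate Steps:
K(Y) = 1/(-2185 + Y)
(K(-337) + 2774280)/(1758714 + Z) = (1/(-2185 - 337) + 2774280)/(1758714 + 2247545) = (1/(-2522) + 2774280)/4006259 = (-1/2522 + 2774280)*(1/4006259) = (6996734159/2522)*(1/4006259) = 6996734159/10103785198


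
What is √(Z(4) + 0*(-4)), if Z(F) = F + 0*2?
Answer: 2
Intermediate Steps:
Z(F) = F (Z(F) = F + 0 = F)
√(Z(4) + 0*(-4)) = √(4 + 0*(-4)) = √(4 + 0) = √4 = 2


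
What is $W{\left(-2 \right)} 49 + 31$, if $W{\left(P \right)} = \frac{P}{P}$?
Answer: $80$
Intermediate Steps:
$W{\left(P \right)} = 1$
$W{\left(-2 \right)} 49 + 31 = 1 \cdot 49 + 31 = 49 + 31 = 80$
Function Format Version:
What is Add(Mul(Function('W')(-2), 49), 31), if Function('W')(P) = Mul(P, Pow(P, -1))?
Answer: 80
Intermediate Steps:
Function('W')(P) = 1
Add(Mul(Function('W')(-2), 49), 31) = Add(Mul(1, 49), 31) = Add(49, 31) = 80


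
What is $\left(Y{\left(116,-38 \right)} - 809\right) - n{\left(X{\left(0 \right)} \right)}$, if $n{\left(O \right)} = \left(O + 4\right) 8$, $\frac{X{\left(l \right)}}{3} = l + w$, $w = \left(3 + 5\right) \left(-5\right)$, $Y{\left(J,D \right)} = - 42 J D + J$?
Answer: $185371$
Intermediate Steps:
$Y{\left(J,D \right)} = J - 42 D J$ ($Y{\left(J,D \right)} = - 42 D J + J = J - 42 D J$)
$w = -40$ ($w = 8 \left(-5\right) = -40$)
$X{\left(l \right)} = -120 + 3 l$ ($X{\left(l \right)} = 3 \left(l - 40\right) = 3 \left(-40 + l\right) = -120 + 3 l$)
$n{\left(O \right)} = 32 + 8 O$ ($n{\left(O \right)} = \left(4 + O\right) 8 = 32 + 8 O$)
$\left(Y{\left(116,-38 \right)} - 809\right) - n{\left(X{\left(0 \right)} \right)} = \left(116 \left(1 - -1596\right) - 809\right) - \left(32 + 8 \left(-120 + 3 \cdot 0\right)\right) = \left(116 \left(1 + 1596\right) - 809\right) - \left(32 + 8 \left(-120 + 0\right)\right) = \left(116 \cdot 1597 - 809\right) - \left(32 + 8 \left(-120\right)\right) = \left(185252 - 809\right) - \left(32 - 960\right) = 184443 - -928 = 184443 + 928 = 185371$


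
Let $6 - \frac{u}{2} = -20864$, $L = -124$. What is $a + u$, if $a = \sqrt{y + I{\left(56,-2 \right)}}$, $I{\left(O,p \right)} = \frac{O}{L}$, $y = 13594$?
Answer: $41740 + \frac{70 \sqrt{2666}}{31} \approx 41857.0$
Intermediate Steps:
$I{\left(O,p \right)} = - \frac{O}{124}$ ($I{\left(O,p \right)} = \frac{O}{-124} = O \left(- \frac{1}{124}\right) = - \frac{O}{124}$)
$u = 41740$ ($u = 12 - -41728 = 12 + 41728 = 41740$)
$a = \frac{70 \sqrt{2666}}{31}$ ($a = \sqrt{13594 - \frac{14}{31}} = \sqrt{\frac{421400}{31}} = \frac{70 \sqrt{2666}}{31} \approx 116.59$)
$a + u = \frac{70 \sqrt{2666}}{31} + 41740 = 41740 + \frac{70 \sqrt{2666}}{31}$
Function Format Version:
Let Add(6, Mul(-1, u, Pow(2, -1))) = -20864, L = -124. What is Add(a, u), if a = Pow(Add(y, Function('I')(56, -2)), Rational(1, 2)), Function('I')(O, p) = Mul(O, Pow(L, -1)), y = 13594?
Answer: Add(41740, Mul(Rational(70, 31), Pow(2666, Rational(1, 2)))) ≈ 41857.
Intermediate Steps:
Function('I')(O, p) = Mul(Rational(-1, 124), O) (Function('I')(O, p) = Mul(O, Pow(-124, -1)) = Mul(O, Rational(-1, 124)) = Mul(Rational(-1, 124), O))
u = 41740 (u = Add(12, Mul(-2, -20864)) = Add(12, 41728) = 41740)
a = Mul(Rational(70, 31), Pow(2666, Rational(1, 2))) (a = Pow(Add(13594, Mul(Rational(-1, 124), 56)), Rational(1, 2)) = Pow(Add(13594, Rational(-14, 31)), Rational(1, 2)) = Pow(Rational(421400, 31), Rational(1, 2)) = Mul(Rational(70, 31), Pow(2666, Rational(1, 2))) ≈ 116.59)
Add(a, u) = Add(Mul(Rational(70, 31), Pow(2666, Rational(1, 2))), 41740) = Add(41740, Mul(Rational(70, 31), Pow(2666, Rational(1, 2))))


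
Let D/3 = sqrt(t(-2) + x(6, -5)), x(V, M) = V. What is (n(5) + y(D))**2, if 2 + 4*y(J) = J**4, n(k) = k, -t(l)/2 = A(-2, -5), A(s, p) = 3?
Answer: 81/4 ≈ 20.250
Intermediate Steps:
t(l) = -6 (t(l) = -2*3 = -6)
D = 0 (D = 3*sqrt(-6 + 6) = 3*sqrt(0) = 3*0 = 0)
y(J) = -1/2 + J**4/4
(n(5) + y(D))**2 = (5 + (-1/2 + (1/4)*0**4))**2 = (5 + (-1/2 + (1/4)*0))**2 = (5 + (-1/2 + 0))**2 = (5 - 1/2)**2 = (9/2)**2 = 81/4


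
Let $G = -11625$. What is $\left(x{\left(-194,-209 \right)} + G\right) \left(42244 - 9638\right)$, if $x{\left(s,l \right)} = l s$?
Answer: $942998126$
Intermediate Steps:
$\left(x{\left(-194,-209 \right)} + G\right) \left(42244 - 9638\right) = \left(\left(-209\right) \left(-194\right) - 11625\right) \left(42244 - 9638\right) = \left(40546 - 11625\right) 32606 = 28921 \cdot 32606 = 942998126$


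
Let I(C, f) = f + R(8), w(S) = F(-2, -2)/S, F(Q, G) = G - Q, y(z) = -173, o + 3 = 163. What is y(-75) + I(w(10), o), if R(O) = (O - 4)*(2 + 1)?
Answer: -1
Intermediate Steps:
o = 160 (o = -3 + 163 = 160)
R(O) = -12 + 3*O (R(O) = (-4 + O)*3 = -12 + 3*O)
w(S) = 0 (w(S) = (-2 - 1*(-2))/S = (-2 + 2)/S = 0/S = 0)
I(C, f) = 12 + f (I(C, f) = f + (-12 + 3*8) = f + (-12 + 24) = f + 12 = 12 + f)
y(-75) + I(w(10), o) = -173 + (12 + 160) = -173 + 172 = -1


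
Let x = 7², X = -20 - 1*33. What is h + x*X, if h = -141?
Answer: -2738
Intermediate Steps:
X = -53 (X = -20 - 33 = -53)
x = 49
h + x*X = -141 + 49*(-53) = -141 - 2597 = -2738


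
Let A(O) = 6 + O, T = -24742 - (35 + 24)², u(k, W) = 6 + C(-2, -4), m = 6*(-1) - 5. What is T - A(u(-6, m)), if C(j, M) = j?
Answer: -28233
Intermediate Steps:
m = -11 (m = -6 - 5 = -11)
u(k, W) = 4 (u(k, W) = 6 - 2 = 4)
T = -28223 (T = -24742 - 1*59² = -24742 - 1*3481 = -24742 - 3481 = -28223)
T - A(u(-6, m)) = -28223 - (6 + 4) = -28223 - 1*10 = -28223 - 10 = -28233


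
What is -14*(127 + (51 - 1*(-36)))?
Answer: -2996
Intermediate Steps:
-14*(127 + (51 - 1*(-36))) = -14*(127 + (51 + 36)) = -14*(127 + 87) = -14*214 = -2996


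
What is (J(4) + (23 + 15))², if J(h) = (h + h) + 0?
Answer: 2116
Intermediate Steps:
J(h) = 2*h (J(h) = 2*h + 0 = 2*h)
(J(4) + (23 + 15))² = (2*4 + (23 + 15))² = (8 + 38)² = 46² = 2116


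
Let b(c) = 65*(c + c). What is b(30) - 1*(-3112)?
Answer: 7012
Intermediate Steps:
b(c) = 130*c (b(c) = 65*(2*c) = 130*c)
b(30) - 1*(-3112) = 130*30 - 1*(-3112) = 3900 + 3112 = 7012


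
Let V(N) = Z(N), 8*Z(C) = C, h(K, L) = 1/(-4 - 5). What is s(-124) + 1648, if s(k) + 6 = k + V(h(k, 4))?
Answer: 109295/72 ≈ 1518.0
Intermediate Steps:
h(K, L) = -⅑ (h(K, L) = 1/(-9) = -⅑)
Z(C) = C/8
V(N) = N/8
s(k) = -433/72 + k (s(k) = -6 + (k + (⅛)*(-⅑)) = -6 + (k - 1/72) = -6 + (-1/72 + k) = -433/72 + k)
s(-124) + 1648 = (-433/72 - 124) + 1648 = -9361/72 + 1648 = 109295/72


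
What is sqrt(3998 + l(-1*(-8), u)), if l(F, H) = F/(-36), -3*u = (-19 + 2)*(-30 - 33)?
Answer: 2*sqrt(8995)/3 ≈ 63.228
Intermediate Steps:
u = -357 (u = -(-19 + 2)*(-30 - 33)/3 = -(-17)*(-63)/3 = -1/3*1071 = -357)
l(F, H) = -F/36 (l(F, H) = F*(-1/36) = -F/36)
sqrt(3998 + l(-1*(-8), u)) = sqrt(3998 - (-1)*(-8)/36) = sqrt(3998 - 1/36*8) = sqrt(3998 - 2/9) = sqrt(35980/9) = 2*sqrt(8995)/3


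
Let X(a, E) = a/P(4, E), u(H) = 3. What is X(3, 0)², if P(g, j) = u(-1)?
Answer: 1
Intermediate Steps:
P(g, j) = 3
X(a, E) = a/3
X(3, 0)² = ((⅓)*3)² = 1² = 1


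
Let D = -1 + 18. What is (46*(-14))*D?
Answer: -10948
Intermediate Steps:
D = 17
(46*(-14))*D = (46*(-14))*17 = -644*17 = -10948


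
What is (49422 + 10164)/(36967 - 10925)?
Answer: 29793/13021 ≈ 2.2881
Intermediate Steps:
(49422 + 10164)/(36967 - 10925) = 59586/26042 = 59586*(1/26042) = 29793/13021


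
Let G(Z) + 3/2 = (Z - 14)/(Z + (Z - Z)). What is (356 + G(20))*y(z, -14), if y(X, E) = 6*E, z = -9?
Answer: -149016/5 ≈ -29803.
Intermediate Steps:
G(Z) = -3/2 + (-14 + Z)/Z (G(Z) = -3/2 + (Z - 14)/(Z + (Z - Z)) = -3/2 + (-14 + Z)/(Z + 0) = -3/2 + (-14 + Z)/Z)
(356 + G(20))*y(z, -14) = (356 + (½)*(-28 - 1*20)/20)*(6*(-14)) = (356 + (½)*(1/20)*(-28 - 20))*(-84) = (356 + (½)*(1/20)*(-48))*(-84) = (356 - 6/5)*(-84) = (1774/5)*(-84) = -149016/5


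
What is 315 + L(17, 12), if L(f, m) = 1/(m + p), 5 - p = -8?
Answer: 7876/25 ≈ 315.04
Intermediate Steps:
p = 13 (p = 5 - 1*(-8) = 5 + 8 = 13)
L(f, m) = 1/(13 + m) (L(f, m) = 1/(m + 13) = 1/(13 + m))
315 + L(17, 12) = 315 + 1/(13 + 12) = 315 + 1/25 = 7876/25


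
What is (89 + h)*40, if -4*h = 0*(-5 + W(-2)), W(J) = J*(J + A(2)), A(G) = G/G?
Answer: 3560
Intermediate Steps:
A(G) = 1
W(J) = J*(1 + J) (W(J) = J*(J + 1) = J*(1 + J))
h = 0 (h = -0*(-5 - 2*(1 - 2)) = -0*(-5 - 2*(-1)) = -0*(-5 + 2) = -0*(-3) = -¼*0 = 0)
(89 + h)*40 = (89 + 0)*40 = 89*40 = 3560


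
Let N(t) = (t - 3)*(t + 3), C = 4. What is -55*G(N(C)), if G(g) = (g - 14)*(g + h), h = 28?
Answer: 13475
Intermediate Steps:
N(t) = (-3 + t)*(3 + t)
G(g) = (-14 + g)*(28 + g) (G(g) = (g - 14)*(g + 28) = (-14 + g)*(28 + g))
-55*G(N(C)) = -55*(-392 + (-9 + 4**2)**2 + 14*(-9 + 4**2)) = -55*(-392 + (-9 + 16)**2 + 14*(-9 + 16)) = -55*(-392 + 7**2 + 14*7) = -55*(-392 + 49 + 98) = -55*(-245) = 13475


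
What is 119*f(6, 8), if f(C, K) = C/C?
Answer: 119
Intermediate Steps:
f(C, K) = 1
119*f(6, 8) = 119*1 = 119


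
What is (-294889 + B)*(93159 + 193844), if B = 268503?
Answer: -7572861158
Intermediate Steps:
(-294889 + B)*(93159 + 193844) = (-294889 + 268503)*(93159 + 193844) = -26386*287003 = -7572861158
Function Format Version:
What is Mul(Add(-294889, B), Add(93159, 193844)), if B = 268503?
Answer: -7572861158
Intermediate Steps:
Mul(Add(-294889, B), Add(93159, 193844)) = Mul(Add(-294889, 268503), Add(93159, 193844)) = Mul(-26386, 287003) = -7572861158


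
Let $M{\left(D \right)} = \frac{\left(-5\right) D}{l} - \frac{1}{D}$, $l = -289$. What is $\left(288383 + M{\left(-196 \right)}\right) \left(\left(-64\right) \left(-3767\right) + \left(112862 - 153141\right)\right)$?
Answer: $\frac{468601423837507}{8092} \approx 5.7909 \cdot 10^{10}$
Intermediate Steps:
$M{\left(D \right)} = - \frac{1}{D} + \frac{5 D}{289}$ ($M{\left(D \right)} = \frac{\left(-5\right) D}{-289} - \frac{1}{D} = - 5 D \left(- \frac{1}{289}\right) - \frac{1}{D} = \frac{5 D}{289} - \frac{1}{D} = - \frac{1}{D} + \frac{5 D}{289}$)
$\left(288383 + M{\left(-196 \right)}\right) \left(\left(-64\right) \left(-3767\right) + \left(112862 - 153141\right)\right) = \left(288383 + \left(- \frac{1}{-196} + \frac{5}{289} \left(-196\right)\right)\right) \left(\left(-64\right) \left(-3767\right) + \left(112862 - 153141\right)\right) = \left(288383 - \frac{191791}{56644}\right) \left(241088 + \left(112862 - 153141\right)\right) = \left(288383 + \left(\frac{1}{196} - \frac{980}{289}\right)\right) \left(241088 - 40279\right) = \left(288383 - \frac{191791}{56644}\right) 200809 = \frac{16334974861}{56644} \cdot 200809 = \frac{468601423837507}{8092}$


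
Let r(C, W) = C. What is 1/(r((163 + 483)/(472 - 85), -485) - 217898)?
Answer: -387/84325880 ≈ -4.5893e-6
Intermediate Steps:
1/(r((163 + 483)/(472 - 85), -485) - 217898) = 1/((163 + 483)/(472 - 85) - 217898) = 1/(646/387 - 217898) = 1/(-84325880/387) = -387/84325880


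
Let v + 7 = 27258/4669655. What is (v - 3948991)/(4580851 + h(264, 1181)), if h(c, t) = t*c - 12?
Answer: -18440458228432/22846861455065 ≈ -0.80713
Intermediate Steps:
h(c, t) = -12 + c*t (h(c, t) = c*t - 12 = -12 + c*t)
v = -32660327/4669655 (v = -7 + 27258/4669655 = -32660327/4669655 ≈ -6.9942)
(v - 3948991)/(4580851 + h(264, 1181)) = (-32660327/4669655 - 3948991)/(4580851 + (-12 + 264*1181)) = -18440458228432/(4669655*(4580851 + (-12 + 311784))) = -18440458228432/(4669655*(4580851 + 311772)) = -18440458228432/4669655/4892623 = -18440458228432/4669655*1/4892623 = -18440458228432/22846861455065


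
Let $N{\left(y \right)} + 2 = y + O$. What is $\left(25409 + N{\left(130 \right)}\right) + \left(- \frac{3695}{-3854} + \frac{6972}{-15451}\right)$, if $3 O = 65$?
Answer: $\frac{4566004920175}{178644462} \approx 25559.0$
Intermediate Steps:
$O = \frac{65}{3}$ ($O = \frac{1}{3} \cdot 65 = \frac{65}{3} \approx 21.667$)
$N{\left(y \right)} = \frac{59}{3} + y$ ($N{\left(y \right)} = -2 + \left(y + \frac{65}{3}\right) = -2 + \left(\frac{65}{3} + y\right) = \frac{59}{3} + y$)
$\left(25409 + N{\left(130 \right)}\right) + \left(- \frac{3695}{-3854} + \frac{6972}{-15451}\right) = \left(25409 + \left(\frac{59}{3} + 130\right)\right) + \left(- \frac{3695}{-3854} + \frac{6972}{-15451}\right) = \left(25409 + \frac{449}{3}\right) + \left(\left(-3695\right) \left(- \frac{1}{3854}\right) + 6972 \left(- \frac{1}{15451}\right)\right) = \frac{76676}{3} + \left(\frac{3695}{3854} - \frac{6972}{15451}\right) = \frac{76676}{3} + \frac{30221357}{59548154} = \frac{4566004920175}{178644462}$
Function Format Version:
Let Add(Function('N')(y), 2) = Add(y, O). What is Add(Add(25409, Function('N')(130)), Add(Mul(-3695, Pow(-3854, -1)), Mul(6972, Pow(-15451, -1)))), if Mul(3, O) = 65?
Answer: Rational(4566004920175, 178644462) ≈ 25559.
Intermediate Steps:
O = Rational(65, 3) (O = Mul(Rational(1, 3), 65) = Rational(65, 3) ≈ 21.667)
Function('N')(y) = Add(Rational(59, 3), y) (Function('N')(y) = Add(-2, Add(y, Rational(65, 3))) = Add(-2, Add(Rational(65, 3), y)) = Add(Rational(59, 3), y))
Add(Add(25409, Function('N')(130)), Add(Mul(-3695, Pow(-3854, -1)), Mul(6972, Pow(-15451, -1)))) = Add(Add(25409, Add(Rational(59, 3), 130)), Add(Mul(-3695, Pow(-3854, -1)), Mul(6972, Pow(-15451, -1)))) = Add(Add(25409, Rational(449, 3)), Add(Mul(-3695, Rational(-1, 3854)), Mul(6972, Rational(-1, 15451)))) = Add(Rational(76676, 3), Add(Rational(3695, 3854), Rational(-6972, 15451))) = Add(Rational(76676, 3), Rational(30221357, 59548154)) = Rational(4566004920175, 178644462)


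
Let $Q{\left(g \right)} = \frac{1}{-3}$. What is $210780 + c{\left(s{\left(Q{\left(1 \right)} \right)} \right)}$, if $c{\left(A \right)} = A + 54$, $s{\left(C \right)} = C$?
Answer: $\frac{632501}{3} \approx 2.1083 \cdot 10^{5}$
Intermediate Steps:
$Q{\left(g \right)} = - \frac{1}{3}$
$c{\left(A \right)} = 54 + A$
$210780 + c{\left(s{\left(Q{\left(1 \right)} \right)} \right)} = 210780 + \left(54 - \frac{1}{3}\right) = 210780 + \frac{161}{3} = \frac{632501}{3}$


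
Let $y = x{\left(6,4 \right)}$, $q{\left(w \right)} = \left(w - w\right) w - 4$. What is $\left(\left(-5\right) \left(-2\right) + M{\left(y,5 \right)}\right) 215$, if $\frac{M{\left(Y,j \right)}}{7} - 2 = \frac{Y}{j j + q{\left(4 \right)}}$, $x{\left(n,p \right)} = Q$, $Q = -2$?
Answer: $\frac{15050}{3} \approx 5016.7$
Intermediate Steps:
$x{\left(n,p \right)} = -2$
$q{\left(w \right)} = -4$ ($q{\left(w \right)} = 0 w - 4 = 0 - 4 = -4$)
$y = -2$
$M{\left(Y,j \right)} = 14 + \frac{7 Y}{-4 + j^{2}}$ ($M{\left(Y,j \right)} = 14 + 7 \frac{Y}{j j - 4} = 14 + 7 \frac{Y}{j^{2} - 4} = 14 + 7 \frac{Y}{-4 + j^{2}} = 14 + \frac{7 Y}{-4 + j^{2}}$)
$\left(\left(-5\right) \left(-2\right) + M{\left(y,5 \right)}\right) 215 = \left(\left(-5\right) \left(-2\right) + \frac{7 \left(-8 - 2 + 2 \cdot 5^{2}\right)}{-4 + 5^{2}}\right) 215 = \left(10 + \frac{7 \left(-8 - 2 + 2 \cdot 25\right)}{-4 + 25}\right) 215 = \left(10 + \frac{7 \left(-8 - 2 + 50\right)}{21}\right) 215 = \left(10 + 7 \cdot \frac{1}{21} \cdot 40\right) 215 = \left(10 + \frac{40}{3}\right) 215 = \frac{70}{3} \cdot 215 = \frac{15050}{3}$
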